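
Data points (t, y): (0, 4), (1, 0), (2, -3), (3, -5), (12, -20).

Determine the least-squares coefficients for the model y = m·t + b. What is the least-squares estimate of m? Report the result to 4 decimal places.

Sums needed: Σt·t = 158, Σt = 18, Σ1 = 5.
For Mᵀy: Σt·y = -261, Σy = -24.
So MᵀM·[m, b]ᵀ = Mᵀy: [[158, 18]; [18, 5]]·[m, b]ᵀ = [-261, -24]ᵀ.
det = 158·5 − 18² = 466.
m = ((-261)·5 − 18·(-24))/466 = -873/466; b = (158·(-24) − 18·(-261))/466 = 453/233.

m = -1.8734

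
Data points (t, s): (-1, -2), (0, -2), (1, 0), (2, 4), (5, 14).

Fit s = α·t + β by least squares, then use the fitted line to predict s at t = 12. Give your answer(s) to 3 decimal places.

With design matrix A, AᵀA = [[31, 7]; [7, 5]] and Aᵀs = [80, 14]ᵀ.
Δ = 31·5 − 7² = 106.
α = (80·5 − 7·14)/106 = 151/53; β = (31·14 − 7·80)/106 = -63/53.
At t = 12: ŝ = (151/53)·(12) + (-63/53)·(1) = 33.

ŝ = 33.000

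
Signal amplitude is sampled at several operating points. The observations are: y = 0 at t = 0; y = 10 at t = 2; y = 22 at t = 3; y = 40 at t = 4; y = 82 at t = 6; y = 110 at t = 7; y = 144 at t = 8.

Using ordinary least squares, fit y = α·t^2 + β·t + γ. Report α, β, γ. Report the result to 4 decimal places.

Sums needed: Σt^2·t^2 = 8146, Σt^2·t = 1170, Σt^2 = 178, Σt·t = 178, Σt = 30, Σ1 = 7.
And Σt^2·y = 18436, Σt·y = 2660, Σy = 408.
So AᵀA·[α, β, γ]ᵀ = Aᵀy: [[8146, 1170, 178]; [1170, 178, 30]; [178, 30, 7]]·[α, β, γ]ᵀ = [18436, 2660, 408]ᵀ.
Inverting the 3×3 Gram matrix, [α, β, γ]ᵀ = [5987/2877, 1245/959, -80/411]ᵀ.

α = 2.0810, β = 1.2982, γ = -0.1946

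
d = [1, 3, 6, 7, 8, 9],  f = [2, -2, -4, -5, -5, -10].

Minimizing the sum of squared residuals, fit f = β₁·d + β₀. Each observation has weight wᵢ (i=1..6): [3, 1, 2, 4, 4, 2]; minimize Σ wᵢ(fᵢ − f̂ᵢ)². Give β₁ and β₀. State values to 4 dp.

β₁ = -1.1803, β₀ = 3.0820

Compute the Gram sums: Σwᵢ·d·d = 698, Σwᵢ·d = 96, Σwᵢ·1 = 16.
Moment sums: Σwᵢ·d·f = -528, Σwᵢ·f = -64.
Normal equations: [[698, 96]; [96, 16]]·[β₁, β₀]ᵀ = [-528, -64]ᵀ.
Determinant 698·16 − 96² = 1952.
β₁ = ((-528)·16 − 96·(-64))/1952 = -72/61; β₀ = (698·(-64) − 96·(-528))/1952 = 188/61.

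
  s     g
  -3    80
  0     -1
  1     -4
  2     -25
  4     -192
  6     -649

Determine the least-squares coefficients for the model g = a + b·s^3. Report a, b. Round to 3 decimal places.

a = -0.855, b = -2.999

Compute the Gram sums: Σ1 = 6, Σs^3 = 262, Σs^3·s^3 = 51546.
And Σg = -791, Σs^3·g = -154836.
Eliminating b: 51546·(row 1) − 262·(row 2) gives 240632·a = 51546·(-791) − 262·(-154836) = -205854, so a = -102927/120316.
Then b = ((-154836) − 262·(-102927/120316))/51546 = -360887/120316.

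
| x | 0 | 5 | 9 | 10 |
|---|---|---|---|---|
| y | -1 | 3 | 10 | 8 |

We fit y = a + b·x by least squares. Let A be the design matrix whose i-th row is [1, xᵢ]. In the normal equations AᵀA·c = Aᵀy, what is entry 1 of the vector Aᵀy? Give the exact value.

20

Entry 1 ↔ basis 1, so (Aᵀy)_{1} = Σᵢ yᵢ = (1)·(-1) + (1)·(3) + (1)·(10) + (1)·(8) = 20.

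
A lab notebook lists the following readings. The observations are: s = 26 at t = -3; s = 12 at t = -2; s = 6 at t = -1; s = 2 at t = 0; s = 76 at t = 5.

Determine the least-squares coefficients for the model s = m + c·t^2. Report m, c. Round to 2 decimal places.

XᵀX·[m, c]ᵀ = Xᵀs reads: 5·m + 39·c = 122;  39·m + 723·c = 2188.
(Σ1 = 5, Σt^2 = 39, Σt^2·t^2 = 723, Σs = 122, Σt^2·s = 2188.)
det = 5·723 − 39² = 2094.
m = (122·723 − 39·2188)/2094 = 479/349; c = (5·2188 − 39·122)/2094 = 3091/1047.

m = 1.37, c = 2.95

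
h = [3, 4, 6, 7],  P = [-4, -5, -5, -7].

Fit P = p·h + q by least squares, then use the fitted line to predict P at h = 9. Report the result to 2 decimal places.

With design matrix A, AᵀA = [[110, 20]; [20, 4]] and AᵀP = [-111, -21]ᵀ.
Eliminating q: 4·(row 1) − 20·(row 2) gives 40·p = 4·(-111) − 20·(-21) = -24, so p = -3/5.
Then q = ((-21) − 20·(-3/5))/4 = -9/4.
At h = 9: P̂ = (-3/5)·(9) + (-9/4)·(1) = -153/20.

P̂ = -7.65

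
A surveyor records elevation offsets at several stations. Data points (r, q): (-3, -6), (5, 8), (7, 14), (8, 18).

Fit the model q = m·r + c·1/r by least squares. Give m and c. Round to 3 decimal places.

The normal system AᵀA·[m, c]ᵀ = Aᵀq is [[147, 4]; [4, 132049/705600]]·[m, c]ᵀ = [300, 157/20]ᵀ.
Determinant 147·(132049/705600) − 4² = 55249/4800.
m = (300·(132049/705600) − 4·(157/20))/(55249/4800) = 5819620/2707201; c = (147·(157/20) − 4·300)/(55249/4800) = -221040/55249.

m = 2.150, c = -4.001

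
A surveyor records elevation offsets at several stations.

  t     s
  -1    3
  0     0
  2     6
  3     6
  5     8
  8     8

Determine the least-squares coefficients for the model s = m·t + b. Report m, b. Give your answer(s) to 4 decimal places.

m = 0.7872, b = 2.9362

Entries of MᵀM: Σt·t = 103, Σt = 17, Σ1 = 6.
Moment sums: Σt·s = 131, Σs = 31.
det = 103·6 − 17² = 329.
m = (131·6 − 17·31)/329 = 37/47; b = (103·31 − 17·131)/329 = 138/47.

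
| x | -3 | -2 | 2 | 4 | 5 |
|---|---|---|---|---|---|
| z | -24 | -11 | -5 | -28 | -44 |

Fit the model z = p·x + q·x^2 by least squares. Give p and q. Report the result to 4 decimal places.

Entries of MᵀM: Σx·x = 58, Σx·x^2 = 162, Σx^2·x^2 = 994.
Moment sums: Σx·z = -248, Σx^2·z = -1828.
MᵀM·[p, q]ᵀ = Mᵀz becomes [[58, 162]; [162, 994]]·[p, q]ᵀ = [-248, -1828]ᵀ.
Eliminating q: 994·(row 1) − 162·(row 2) gives 31408·p = 994·(-248) − 162·(-1828) = 49624, so p = 6203/3926.
Then q = ((-1828) − 162·(6203/3926))/994 = -8231/3926.

p = 1.5800, q = -2.0965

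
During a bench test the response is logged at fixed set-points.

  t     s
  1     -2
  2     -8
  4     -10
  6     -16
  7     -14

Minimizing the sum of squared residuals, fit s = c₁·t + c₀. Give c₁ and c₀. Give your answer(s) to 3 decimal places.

c₁ = -2.000, c₀ = -2.000

From the data, Σt·t = 106, Σt = 20, Σ1 = 5.
Right-hand side: Σt·s = -252, Σs = -50.
So AᵀA·[c₁, c₀]ᵀ = Aᵀs: [[106, 20]; [20, 5]]·[c₁, c₀]ᵀ = [-252, -50]ᵀ.
Δ = 106·5 − 20² = 130.
c₁ = ((-252)·5 − 20·(-50))/130 = -2; c₀ = (106·(-50) − 20·(-252))/130 = -2.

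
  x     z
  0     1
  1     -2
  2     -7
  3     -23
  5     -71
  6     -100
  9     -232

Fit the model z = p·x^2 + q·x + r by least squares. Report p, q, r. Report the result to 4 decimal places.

Entries of MᵀM: Σx^2·x^2 = 8580, Σx^2·x = 1106, Σx^2 = 156, Σx·x = 156, Σx = 26, Σ1 = 7.
Right-hand side: Σx^2·z = -24404, Σx·z = -3128, Σz = -434.
So MᵀM·[p, q, r]ᵀ = Mᵀz: [[8580, 1106, 156]; [1106, 156, 26]; [156, 26, 7]]·[p, q, r]ᵀ = [-24404, -3128, -434]ᵀ.
Inverting the 3×3 Gram matrix, [p, q, r]ᵀ = [-135134/45521, 36142/45521, 55014/45521]ᵀ.

p = -2.9686, q = 0.7940, r = 1.2085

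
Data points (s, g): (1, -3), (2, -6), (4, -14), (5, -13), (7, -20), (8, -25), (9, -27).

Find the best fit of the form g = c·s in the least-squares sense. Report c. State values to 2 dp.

Forming MᵀM = [[240]] and Mᵀg = [-719]ᵀ gives MᵀM·[c]ᵀ = Mᵀg.
Hence c = -719 / 240 ≈ -2.99583.

c = -3.00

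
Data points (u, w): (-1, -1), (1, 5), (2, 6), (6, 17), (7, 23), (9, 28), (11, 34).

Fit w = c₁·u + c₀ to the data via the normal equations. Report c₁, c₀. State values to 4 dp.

c₁ = 2.9407, c₀ = 1.2966

With design matrix M, MᵀM = [[293, 35]; [35, 7]] and Mᵀw = [907, 112]ᵀ.
Determinant 293·7 − 35² = 826.
c₁ = (907·7 − 35·112)/826 = 347/118; c₀ = (293·112 − 35·907)/826 = 153/118.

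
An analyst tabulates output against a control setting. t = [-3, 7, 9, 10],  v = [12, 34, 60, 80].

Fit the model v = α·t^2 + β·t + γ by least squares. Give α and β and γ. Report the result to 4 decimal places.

α = 1.0063, β = -1.8964, γ = -2.7192

Compute the Gram sums: Σt^2·t^2 = 19043, Σt^2·t = 2045, Σt^2 = 239, Σt·t = 239, Σt = 23, Σ1 = 4.
Moment sums: Σt^2·v = 14634, Σt·v = 1542, Σv = 186.
XᵀX·[α, β, γ]ᵀ = Xᵀv becomes [[19043, 2045, 239]; [2045, 239, 23]; [239, 23, 4]]·[α, β, γ]ᵀ = [14634, 1542, 186]ᵀ.
Solving the 3×3 system (Gaussian elimination) gives α = 9814/9753, β = -18496/9753, γ = -8840/3251.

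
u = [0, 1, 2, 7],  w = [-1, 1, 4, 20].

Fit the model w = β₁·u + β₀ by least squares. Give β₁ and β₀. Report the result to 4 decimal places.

Setting ∂/∂β₁ … = 0 gives: 54·β₁ + 10·β₀ = 149;  10·β₁ + 4·β₀ = 24.
Eliminating β₀: 4·(row 1) − 10·(row 2) gives 116·β₁ = 4·149 − 10·24 = 356, so β₁ = 89/29.
Then β₀ = (24 − 10·(89/29))/4 = -97/58.

β₁ = 3.0690, β₀ = -1.6724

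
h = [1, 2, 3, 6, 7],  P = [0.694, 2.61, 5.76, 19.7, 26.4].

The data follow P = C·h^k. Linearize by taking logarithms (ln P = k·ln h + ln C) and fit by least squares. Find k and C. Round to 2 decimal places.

k = 1.86, C = 0.71

Taking logs, ln P = k·ln h + ln C, so regress ln P on ln h.
Over the data: Σln h = 5.5294, Σ(ln h)² = 8.6844, Σln P = 8.5990, Σln h·ln P = 14.2988.
Normal system: [[8.6844, 5.5294]; [5.5294, 5]]·[k, ln C]ᵀ = [14.2988, 8.5990]ᵀ.
Slope k = (n·Σln h·ln P − Σln h·Σln P)/(n·Σ(ln h)² − (Σln h)²) = (5·14.2988 − 5.5294·8.5990)/12.8473 = 1.86394; ln C = (Σln P − k·Σln h)/n = -0.34150, so C = exp(-0.34150) = 0.71070.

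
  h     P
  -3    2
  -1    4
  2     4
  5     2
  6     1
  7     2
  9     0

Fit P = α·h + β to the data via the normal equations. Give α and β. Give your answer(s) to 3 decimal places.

Sums needed: Σh·h = 205, Σh = 25, Σ1 = 7.
And Σh·P = 28, ΣP = 15.
Eliminating β: 7·(row 1) − 25·(row 2) gives 810·α = 7·28 − 25·15 = -179, so α = -179/810.
Then β = (15 − 25·(-179/810))/7 = 475/162.

α = -0.221, β = 2.932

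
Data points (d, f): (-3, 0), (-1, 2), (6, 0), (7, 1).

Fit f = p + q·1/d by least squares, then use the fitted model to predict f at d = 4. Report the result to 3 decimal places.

f̂ = 0.136

Compute the Gram sums: Σ1 = 4, Σ1/d = -43/42, Σ1/d·1/d = 2045/1764.
For Xᵀf: Σf = 3, Σ1/d·f = -13/7.
So XᵀX·[p, q]ᵀ = Xᵀf: [[4, -43/42]; [-43/42, 2045/1764]]·[p, q]ᵀ = [3, -13/7]ᵀ.
Δ = 4·(2045/1764) − (-43/42)² = 6331/1764.
p = (3·(2045/1764) − (-43/42)·(-13/7))/(6331/1764) = 2781/6331; q = (4·(-13/7) − (-43/42)·3)/(6331/1764) = -7686/6331.
At d = 4: f̂ = (2781/6331)·(1) + (-7686/6331)·(1/4) = 1719/12662.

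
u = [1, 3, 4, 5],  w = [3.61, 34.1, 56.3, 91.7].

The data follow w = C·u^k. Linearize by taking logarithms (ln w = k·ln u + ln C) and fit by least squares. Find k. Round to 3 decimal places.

k = 2.002

With ln wᵢ as the transformed response and ln uᵢ as the regressor:
Σln u = 4.0943, Σ(ln u)² = 5.7191, Σln w = 13.3622, Σln u·ln w = 16.7373.
Equations: 5.7191·k + 4.0943·ln C = 16.7373;  4.0943·k + 4·ln C = 13.3622.
Solving (det = 6.1125): k = 2.00241, ln C = 1.29092.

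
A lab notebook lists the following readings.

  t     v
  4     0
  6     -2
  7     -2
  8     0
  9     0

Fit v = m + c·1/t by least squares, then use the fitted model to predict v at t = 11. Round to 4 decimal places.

v̂ = -0.8988

The normal equations are: 5·m + (401/504)·c = -4;  (401/504)·m + (35221/254016)·c = -13/21.
det = 5·(35221/254016) − (401/504)² = 1913/31752.
m = ((-4)·(35221/254016) − (401/504)·(-13/21))/(1913/31752) = -3943/3826; c = (5·(-13/21) − (401/504)·(-4))/(1913/31752) = 2772/1913.
At t = 11: v̂ = (-3943/3826)·(1) + (2772/1913)·(1/11) = -3439/3826.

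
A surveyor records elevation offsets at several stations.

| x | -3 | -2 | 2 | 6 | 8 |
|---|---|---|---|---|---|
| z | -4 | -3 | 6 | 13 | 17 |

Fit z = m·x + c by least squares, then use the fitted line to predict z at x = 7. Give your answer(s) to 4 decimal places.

Sums needed: Σx·x = 117, Σx = 11, Σ1 = 5.
Right-hand side: Σx·z = 244, Σz = 29.
So AᵀA·[m, c]ᵀ = Aᵀz: [[117, 11]; [11, 5]]·[m, c]ᵀ = [244, 29]ᵀ.
Δ = 117·5 − 11² = 464.
m = (244·5 − 11·29)/464 = 901/464; c = (117·29 − 11·244)/464 = 709/464.
At x = 7: ẑ = (901/464)·(7) + (709/464)·(1) = 877/58.

ẑ = 15.1207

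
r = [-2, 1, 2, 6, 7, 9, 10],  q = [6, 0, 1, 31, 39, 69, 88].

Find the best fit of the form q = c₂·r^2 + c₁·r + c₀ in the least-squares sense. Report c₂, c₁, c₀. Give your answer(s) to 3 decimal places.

c₂ = 0.980, c₁ = -1.051, c₀ = -0.103

MᵀM·[c₂, c₁, c₀]ᵀ = Mᵀq reads: 20291·c₂ + 2289·c₁ + 275·c₀ = 17444;  2289·c₂ + 275·c₁ + 33·c₀ = 1950;  275·c₂ + 33·c₁ + 7·c₀ = 234.
(Σr^2·r^2 = 20291, Σr^2·r = 2289, Σr^2 = 275, Σr·r = 275, Σr = 33, Σ1 = 7, Σr^2·q = 17444, Σr·q = 1950, Σq = 234.)
Inverting the 3×3 Gram matrix, [c₂, c₁, c₀]ᵀ = [18107/18484, -19419/18484, -953/9242]ᵀ.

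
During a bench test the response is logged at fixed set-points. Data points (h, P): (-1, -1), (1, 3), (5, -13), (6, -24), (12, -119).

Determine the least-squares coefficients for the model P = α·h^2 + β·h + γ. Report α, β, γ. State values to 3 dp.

Forming XᵀX = [[22659, 2069, 207]; [2069, 207, 23]; [207, 23, 5]] and XᵀP = [-18323, -1633, -154]ᵀ gives XᵀX·[α, β, γ]ᵀ = XᵀP.
Solving the 3×3 system (Gaussian elimination) gives α = -441209/446462, β = 789955/446462, γ = 440615/223231.

α = -0.988, β = 1.769, γ = 1.974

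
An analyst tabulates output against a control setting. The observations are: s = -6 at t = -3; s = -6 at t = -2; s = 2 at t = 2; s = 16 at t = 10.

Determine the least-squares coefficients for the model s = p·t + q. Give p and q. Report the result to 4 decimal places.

XᵀX·[p, q]ᵀ = Xᵀs reads: 117·p + 7·q = 194;  7·p + 4·q = 6.
Determinant 117·4 − 7² = 419.
p = (194·4 − 7·6)/419 = 734/419; q = (117·6 − 7·194)/419 = -656/419.

p = 1.7518, q = -1.5656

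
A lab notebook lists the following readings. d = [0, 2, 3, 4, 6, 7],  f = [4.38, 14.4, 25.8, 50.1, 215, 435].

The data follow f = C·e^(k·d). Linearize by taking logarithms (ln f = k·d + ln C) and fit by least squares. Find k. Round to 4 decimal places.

Linearized form: ln f = k·d + ln C. From the 6 transformed points,
Sums: Σd = 22.0000, Σ(d)² = 114.0000, Σln f = 22.7547, Σd·ln f = 105.4929.
Normal system: [[114.0000, 22.0000]; [22.0000, 6]]·[k, ln C]ᵀ = [105.4929, 22.7547]ᵀ.
Solving (det = 200.0000): k = 0.66178, ln C = 1.36593.

k = 0.6618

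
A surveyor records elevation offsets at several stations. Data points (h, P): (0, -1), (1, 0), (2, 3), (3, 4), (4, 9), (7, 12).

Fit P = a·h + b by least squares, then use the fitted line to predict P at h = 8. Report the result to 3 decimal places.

MᵀM·[a, b]ᵀ = MᵀP reads: 79·a + 17·b = 138;  17·a + 6·b = 27.
(Σh·h = 79, Σh = 17, Σ1 = 6, Σh·P = 138, ΣP = 27.)
Eliminating b: 6·(row 1) − 17·(row 2) gives 185·a = 6·138 − 17·27 = 369, so a = 369/185.
Then b = (27 − 17·(369/185))/6 = -213/185.
At h = 8: P̂ = (369/185)·(8) + (-213/185)·(1) = 2739/185.

P̂ = 14.805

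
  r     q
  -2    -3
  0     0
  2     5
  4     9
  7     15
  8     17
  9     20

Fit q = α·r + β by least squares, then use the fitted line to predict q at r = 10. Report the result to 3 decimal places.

From the data, Σr·r = 218, Σr = 28, Σ1 = 7.
For Xᵀq: Σr·q = 473, Σq = 63.
Δ = 218·7 − 28² = 742.
α = (473·7 − 28·63)/742 = 221/106; β = (218·63 − 28·473)/742 = 35/53.
At r = 10: q̂ = (221/106)·(10) + (35/53)·(1) = 1140/53.

q̂ = 21.509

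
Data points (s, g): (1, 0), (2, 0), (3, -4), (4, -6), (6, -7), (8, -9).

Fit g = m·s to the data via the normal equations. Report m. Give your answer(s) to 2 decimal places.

Forming MᵀM = [[130]] and Mᵀg = [-150]ᵀ gives MᵀM·[m]ᵀ = Mᵀg.
m = (-150)/130 = -1.15385.

m = -1.15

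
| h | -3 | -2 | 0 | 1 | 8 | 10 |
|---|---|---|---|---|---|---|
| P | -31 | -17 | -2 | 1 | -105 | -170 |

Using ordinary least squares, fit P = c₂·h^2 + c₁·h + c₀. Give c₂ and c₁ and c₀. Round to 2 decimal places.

c₂ = -2.05, c₁ = 3.61, c₀ = -1.55

Entries of XᵀX: Σh^2·h^2 = 14194, Σh^2·h = 1478, Σh^2 = 178, Σh·h = 178, Σh = 14, Σ1 = 6.
Moment sums: Σh^2·P = -24066, Σh·P = -2412, ΣP = -324.
Normal equations: [[14194, 1478, 178]; [1478, 178, 14]; [178, 14, 6]]·[c₂, c₁, c₀]ᵀ = [-24066, -2412, -324]ᵀ.
Inverting the 3×3 Gram matrix, [c₂, c₁, c₀]ᵀ = [-42609/20768, 74913/20768, -16101/10384]ᵀ.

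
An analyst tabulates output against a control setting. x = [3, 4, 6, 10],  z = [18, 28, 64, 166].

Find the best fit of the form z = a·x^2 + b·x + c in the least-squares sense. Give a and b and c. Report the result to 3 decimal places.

a = 1.478, b = 2.063, c = -2.374

Setting ∂/∂a … = 0 gives: 11633·a + 1307·b + 161·c = 19514;  1307·a + 161·b + 23·c = 2210;  161·a + 23·b + 4·c = 276.
Inverting the 3×3 Gram matrix, [a, b, c]ᵀ = [275/186, 1919/930, -368/155]ᵀ.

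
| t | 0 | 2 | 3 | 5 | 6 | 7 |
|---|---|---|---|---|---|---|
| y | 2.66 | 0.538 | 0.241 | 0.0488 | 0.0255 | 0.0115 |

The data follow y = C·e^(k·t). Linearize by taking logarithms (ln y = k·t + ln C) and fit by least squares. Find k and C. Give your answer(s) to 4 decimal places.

k = -0.7763, C = 2.5583

Linearized form: ln y = k·t + ln C. From the 6 transformed points,
Over the data: Σt = 23.0000, Σ(t)² = 123.0000, Σln y = -12.2190, Σt·ln y = -73.8811.
Normal system: [[123.0000, 23.0000]; [23.0000, 6]]·[k, ln C]ᵀ = [-73.8811, -12.2190]ᵀ.
Solving (det = 209.0000): k = -0.77631, ln C = 0.93935, so C = exp(0.93935) = 2.55831.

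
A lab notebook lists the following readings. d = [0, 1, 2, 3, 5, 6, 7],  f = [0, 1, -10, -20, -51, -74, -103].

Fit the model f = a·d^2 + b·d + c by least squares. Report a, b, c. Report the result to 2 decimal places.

a = -2.05, b = -0.34, c = 0.72

Setting ∂/∂a … = 0 gives: 4420·a + 720·b + 124·c = -9205;  720·a + 124·b + 24·c = -1499;  124·a + 24·b + 7·c = -257.
Solving the 3×3 system (Gaussian elimination) gives a = -20813/10164, b = -1143/3388, c = 260/363.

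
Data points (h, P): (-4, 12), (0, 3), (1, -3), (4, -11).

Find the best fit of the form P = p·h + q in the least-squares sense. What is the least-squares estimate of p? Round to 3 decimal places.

p = -2.908

Forming MᵀM = [[33, 1]; [1, 4]] and MᵀP = [-95, 1]ᵀ gives MᵀM·[p, q]ᵀ = MᵀP.
Determinant 33·4 − 1² = 131.
p = ((-95)·4 − 1·1)/131 = -381/131; q = (33·1 − 1·(-95))/131 = 128/131.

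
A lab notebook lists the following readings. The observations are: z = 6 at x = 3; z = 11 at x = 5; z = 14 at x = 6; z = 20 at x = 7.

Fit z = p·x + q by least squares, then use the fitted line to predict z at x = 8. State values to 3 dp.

Normal-equation sums: Σx·x = 119, Σx = 21, Σ1 = 4.
Right-hand side: Σx·z = 297, Σz = 51.
Normal equations: [[119, 21]; [21, 4]]·[p, q]ᵀ = [297, 51]ᵀ.
Eliminating q: 4·(row 1) − 21·(row 2) gives 35·p = 4·297 − 21·51 = 117, so p = 117/35.
Then q = (51 − 21·(117/35))/4 = -24/5.
At x = 8: ẑ = (117/35)·(8) + (-24/5)·(1) = 768/35.

ẑ = 21.943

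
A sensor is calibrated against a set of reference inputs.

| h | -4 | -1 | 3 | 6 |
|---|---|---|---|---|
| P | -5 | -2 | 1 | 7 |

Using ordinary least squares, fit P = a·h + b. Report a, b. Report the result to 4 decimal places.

Entries of MᵀM: Σh·h = 62, Σh = 4, Σ1 = 4.
And Σh·P = 67, ΣP = 1.
MᵀM·[a, b]ᵀ = MᵀP becomes [[62, 4]; [4, 4]]·[a, b]ᵀ = [67, 1]ᵀ.
det = 62·4 − 4² = 232.
a = (67·4 − 4·1)/232 = 33/29; b = (62·1 − 4·67)/232 = -103/116.

a = 1.1379, b = -0.8879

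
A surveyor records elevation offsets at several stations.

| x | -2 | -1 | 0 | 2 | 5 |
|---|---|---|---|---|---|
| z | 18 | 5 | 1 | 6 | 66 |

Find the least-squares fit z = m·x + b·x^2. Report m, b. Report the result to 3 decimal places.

m = -2.725, b = 3.175

With design matrix M, MᵀM = [[34, 124]; [124, 658]] and Mᵀz = [301, 1751]ᵀ.
Δ = 34·658 − 124² = 6996.
m = (301·658 − 124·1751)/6996 = -9533/3498; b = (34·1751 − 124·301)/6996 = 11105/3498.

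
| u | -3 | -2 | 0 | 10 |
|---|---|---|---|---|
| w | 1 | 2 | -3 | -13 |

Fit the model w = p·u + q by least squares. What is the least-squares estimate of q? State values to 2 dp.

Forming AᵀA = [[113, 5]; [5, 4]] and Aᵀw = [-137, -13]ᵀ gives AᵀA·[p, q]ᵀ = Aᵀw.
Eliminating q: 4·(row 1) − 5·(row 2) gives 427·p = 4·(-137) − 5·(-13) = -483, so p = -69/61.
Then q = ((-13) − 5·(-69/61))/4 = -112/61.

q = -1.84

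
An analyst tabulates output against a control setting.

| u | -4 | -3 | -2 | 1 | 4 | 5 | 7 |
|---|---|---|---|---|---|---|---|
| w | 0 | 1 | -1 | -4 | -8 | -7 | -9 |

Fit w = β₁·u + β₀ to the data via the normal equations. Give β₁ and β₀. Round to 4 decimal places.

AᵀA·[β₁, β₀]ᵀ = Aᵀw reads: 120·β₁ + 8·β₀ = -135;  8·β₁ + 7·β₀ = -28.
(Σu·u = 120, Σu = 8, Σ1 = 7, Σu·w = -135, Σw = -28.)
det = 120·7 − 8² = 776.
β₁ = ((-135)·7 − 8·(-28))/776 = -721/776; β₀ = (120·(-28) − 8·(-135))/776 = -285/97.

β₁ = -0.9291, β₀ = -2.9381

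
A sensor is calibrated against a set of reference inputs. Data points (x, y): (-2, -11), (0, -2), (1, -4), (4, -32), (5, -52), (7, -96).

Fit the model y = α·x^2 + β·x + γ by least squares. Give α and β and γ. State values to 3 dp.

α = -1.951, β = 0.201, γ = -2.437

Entries of AᵀA: Σx^2·x^2 = 3299, Σx^2·x = 525, Σx^2 = 95, Σx·x = 95, Σx = 15, Σ1 = 6.
And Σx^2·y = -6564, Σx·y = -1042, Σy = -197.
AᵀA·[α, β, γ]ᵀ = Aᵀy becomes [[3299, 525, 95]; [525, 95, 15]; [95, 15, 6]]·[α, β, γ]ᵀ = [-6564, -1042, -197]ᵀ.
Row-reducing yields α = -523/268, β = 6193/30820, γ = -7511/3082.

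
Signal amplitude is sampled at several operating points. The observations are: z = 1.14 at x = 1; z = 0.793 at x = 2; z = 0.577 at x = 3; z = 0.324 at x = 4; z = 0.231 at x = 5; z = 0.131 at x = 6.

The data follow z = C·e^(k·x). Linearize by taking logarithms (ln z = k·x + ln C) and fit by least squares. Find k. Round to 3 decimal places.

k = -0.431

With ln zᵢ as the transformed response and xᵢ as the regressor:
Σx = 21.0000, Σ(x)² = 91.0000, Σln z = -5.2757, Σx·ln z = -26.0127.
Normal system: [[91.0000, 21.0000]; [21.0000, 6]]·[k, ln C]ᵀ = [-26.0127, -5.2757]ᵀ.
Solving (det = 105.0000): k = -0.43129, ln C = 0.63024.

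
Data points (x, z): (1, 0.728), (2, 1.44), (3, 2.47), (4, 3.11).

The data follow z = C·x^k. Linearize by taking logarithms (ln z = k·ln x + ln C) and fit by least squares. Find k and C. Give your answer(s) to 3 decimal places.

k = 1.071, C = 0.719

With ln zᵢ as the transformed response and ln xᵢ as the regressor:
AᵀA = [[3.6092, 3.1781]; [3.1781, 4]], rhs = [2.8191, 2.0860]ᵀ  (here Σln x = 3.1781, Σ(ln x)² = 3.6092, Σln z = 2.0860, Σln x·ln z = 2.8191).
Solving (det = 4.3368): k = 1.07145, ln C = -0.32978, so C = exp(-0.32978) = 0.71908.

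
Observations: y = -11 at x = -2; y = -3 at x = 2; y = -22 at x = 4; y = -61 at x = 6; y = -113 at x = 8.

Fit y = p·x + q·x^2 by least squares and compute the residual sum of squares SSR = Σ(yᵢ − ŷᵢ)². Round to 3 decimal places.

SSR = 6.953

With design matrix M, MᵀM = [[124, 792]; [792, 5680]] and Mᵀy = [-1342, -9836]ᵀ.
Eliminating q: 5680·(row 1) − 792·(row 2) gives 77056·p = 5680·(-1342) − 792·(-9836) = 167552, so p = 187/86.
Then q = ((-9836) − 792·(187/86))/5680 = -175/86.
Residuals: 64/43, 34/43, 80/43, -34/43, -7/43; SSR = 299/43.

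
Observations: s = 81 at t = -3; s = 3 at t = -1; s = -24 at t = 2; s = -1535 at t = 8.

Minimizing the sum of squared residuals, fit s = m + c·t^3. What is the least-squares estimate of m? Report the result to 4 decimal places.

From the data, Σ1 = 4, Σt^3 = 492, Σt^3·t^3 = 262938.
Right-hand side: Σs = -1475, Σt^3·s = -788302.
Eliminating c: 262938·(row 1) − 492·(row 2) gives 809688·m = 262938·(-1475) − 492·(-788302) = 11034, so m = 1839/134948.
Then c = ((-788302) − 492·(1839/134948))/262938 = -606877/202422.

m = 0.0136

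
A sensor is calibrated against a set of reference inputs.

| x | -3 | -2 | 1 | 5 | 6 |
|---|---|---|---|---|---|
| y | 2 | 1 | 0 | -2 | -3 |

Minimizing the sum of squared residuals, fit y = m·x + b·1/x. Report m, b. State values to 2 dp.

Sums needed: Σx·x = 75, Σx·1/x = 5, Σ1/x·1/x = 643/450.
Right-hand side: Σx·y = -36, Σ1/x·y = -31/15.
So AᵀA·[m, b]ᵀ = Aᵀy: [[75, 5]; [5, 643/450]]·[m, b]ᵀ = [-36, -31/15]ᵀ.
Eliminating b: (643/450)·(row 1) − 5·(row 2) gives (493/6)·m = (643/450)·(-36) − 5·(-31/15) = -3083/75, so m = -6166/12325.
Then b = ((-31/15) − 5·(-6166/12325))/(643/450) = 150/493.

m = -0.50, b = 0.30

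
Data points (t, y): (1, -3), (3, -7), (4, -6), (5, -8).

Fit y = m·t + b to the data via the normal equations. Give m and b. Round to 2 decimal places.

m = -1.14, b = -2.29

Entries of MᵀM: Σt·t = 51, Σt = 13, Σ1 = 4.
Right-hand side: Σt·y = -88, Σy = -24.
So MᵀM·[m, b]ᵀ = Mᵀy: [[51, 13]; [13, 4]]·[m, b]ᵀ = [-88, -24]ᵀ.
Eliminating b: 4·(row 1) − 13·(row 2) gives 35·m = 4·(-88) − 13·(-24) = -40, so m = -8/7.
Then b = ((-24) − 13·(-8/7))/4 = -16/7.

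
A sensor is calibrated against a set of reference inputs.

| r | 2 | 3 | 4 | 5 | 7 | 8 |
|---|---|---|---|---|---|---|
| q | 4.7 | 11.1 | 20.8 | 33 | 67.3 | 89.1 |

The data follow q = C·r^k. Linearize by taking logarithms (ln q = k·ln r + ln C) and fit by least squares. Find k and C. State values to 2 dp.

Let Y = ln q. Fitting Y = k·ln r + ln C by least squares:
Σln r = 8.8128, Σ(ln r)² = 14.3101, Σln q = 19.1849, Σln r·ln q = 31.0786.
Equations: 14.3101·k + 8.8128·ln C = 31.0786;  8.8128·k + 6·ln C = 19.1849.
Solving (det = 8.1947): k = 2.12309, ln C = 0.07907, so C = exp(0.07907) = 1.08228.

k = 2.12, C = 1.08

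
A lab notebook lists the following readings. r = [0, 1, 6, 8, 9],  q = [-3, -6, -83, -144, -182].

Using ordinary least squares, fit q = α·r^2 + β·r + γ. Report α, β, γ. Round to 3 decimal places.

α = -2.180, β = -0.200, γ = -3.273

Setting ∂/∂α … = 0 gives: 11954·α + 1458·β + 182·γ = -26952;  1458·α + 182·β + 24·γ = -3294;  182·α + 24·β + 5·γ = -418.
(Σr^2·r^2 = 11954, Σr^2·r = 1458, Σr^2 = 182, Σr·r = 182, Σr = 24, Σ1 = 5, Σr^2·q = -26952, Σr·q = -3294, Σq = -418.)
Inverting the 3×3 Gram matrix, [α, β, γ]ᵀ = [-39431/18084, -1205/6028, -29591/9042]ᵀ.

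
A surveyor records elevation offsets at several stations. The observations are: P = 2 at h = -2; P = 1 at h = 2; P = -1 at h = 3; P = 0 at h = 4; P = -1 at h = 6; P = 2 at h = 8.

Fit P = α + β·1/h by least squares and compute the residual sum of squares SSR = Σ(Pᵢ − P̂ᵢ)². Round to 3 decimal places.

The normal system AᵀA·[α, β]ᵀ = AᵀP is [[6, 7/8]; [7/8, 413/576]]·[α, β]ᵀ = [3, -3/4]ᵀ.
Eliminating β: (413/576)·(row 1) − (7/8)·(row 2) gives (679/192)·α = (413/576)·3 − (7/8)·(-3/4) = 539/192, so α = 77/97.
Then β = ((-3/4) − (7/8)·(77/97))/(413/576) = -1368/679.
Residuals: 135/679, 824/679, -762/679, -197/679, -990/679, 990/679; SSR = 4826/679.

SSR = 7.108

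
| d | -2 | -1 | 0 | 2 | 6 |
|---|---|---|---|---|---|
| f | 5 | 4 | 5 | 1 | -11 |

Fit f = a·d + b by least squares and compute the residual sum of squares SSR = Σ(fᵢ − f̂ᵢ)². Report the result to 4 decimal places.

SSR = 16.7000

AᵀA·[a, b]ᵀ = Aᵀf reads: 45·a + 5·b = -78;  5·a + 5·b = 4.
Eliminating b: 5·(row 1) − 5·(row 2) gives 200·a = 5·(-78) − 5·4 = -410, so a = -41/20.
Then b = (4 − 5·(-41/20))/5 = 57/20.
Residuals: -39/20, -9/10, 43/20, 9/4, -31/20; SSR = 167/10.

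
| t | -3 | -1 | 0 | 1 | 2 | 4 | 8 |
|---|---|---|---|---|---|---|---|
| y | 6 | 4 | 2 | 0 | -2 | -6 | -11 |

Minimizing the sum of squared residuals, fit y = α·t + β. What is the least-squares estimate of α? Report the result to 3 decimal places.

α = -1.634

From the data, Σt·t = 95, Σt = 11, Σ1 = 7.
For Xᵀy: Σt·y = -138, Σy = -7.
So XᵀX·[α, β]ᵀ = Xᵀy: [[95, 11]; [11, 7]]·[α, β]ᵀ = [-138, -7]ᵀ.
det = 95·7 − 11² = 544.
α = ((-138)·7 − 11·(-7))/544 = -889/544; β = (95·(-7) − 11·(-138))/544 = 853/544.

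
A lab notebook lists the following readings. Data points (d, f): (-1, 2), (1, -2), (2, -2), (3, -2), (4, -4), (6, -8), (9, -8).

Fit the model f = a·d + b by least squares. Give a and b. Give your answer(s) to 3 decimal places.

a = -1.030, b = 0.104

The normal equations are: 148·a + 24·b = -150;  24·a + 7·b = -24.
(Σd·d = 148, Σd = 24, Σ1 = 7, Σd·f = -150, Σf = -24.)
det = 148·7 − 24² = 460.
a = ((-150)·7 − 24·(-24))/460 = -237/230; b = (148·(-24) − 24·(-150))/460 = 12/115.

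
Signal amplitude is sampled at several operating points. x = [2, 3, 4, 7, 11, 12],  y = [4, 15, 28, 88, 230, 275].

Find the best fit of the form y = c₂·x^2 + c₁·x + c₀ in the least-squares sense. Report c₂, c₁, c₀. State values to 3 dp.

The normal equations are: 38131·c₂ + 3501·c₁ + 343·c₀ = 72341;  3501·c₂ + 343·c₁ + 39·c₀ = 6611;  343·c₂ + 39·c₁ + 6·c₀ = 640.
(Σx^2·x^2 = 38131, Σx^2·x = 3501, Σx^2 = 343, Σx·x = 343, Σx = 39, Σ1 = 6, Σx^2·y = 72341, Σx·y = 6611, Σy = 640.)
Solving the 3×3 system (Gaussian elimination) gives c₂ = 250699/123244, c₁ = -186511/123244, c₀ = 13361/61622.

c₂ = 2.034, c₁ = -1.513, c₀ = 0.217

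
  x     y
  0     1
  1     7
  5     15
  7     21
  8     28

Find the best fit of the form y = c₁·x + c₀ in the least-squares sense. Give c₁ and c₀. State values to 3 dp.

Normal-equation sums: Σx·x = 139, Σx = 21, Σ1 = 5.
Right-hand side: Σx·y = 453, Σy = 72.
AᵀA·[c₁, c₀]ᵀ = Aᵀy becomes [[139, 21]; [21, 5]]·[c₁, c₀]ᵀ = [453, 72]ᵀ.
Δ = 139·5 − 21² = 254.
c₁ = (453·5 − 21·72)/254 = 753/254; c₀ = (139·72 − 21·453)/254 = 495/254.

c₁ = 2.965, c₀ = 1.949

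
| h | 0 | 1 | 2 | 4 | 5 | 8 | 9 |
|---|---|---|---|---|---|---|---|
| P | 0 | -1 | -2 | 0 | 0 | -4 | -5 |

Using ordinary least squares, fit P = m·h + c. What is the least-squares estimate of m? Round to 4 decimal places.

m = -0.4556

The normal equations are: 191·m + 29·c = -82;  29·m + 7·c = -12.
Determinant 191·7 − 29² = 496.
m = ((-82)·7 − 29·(-12))/496 = -113/248; c = (191·(-12) − 29·(-82))/496 = 43/248.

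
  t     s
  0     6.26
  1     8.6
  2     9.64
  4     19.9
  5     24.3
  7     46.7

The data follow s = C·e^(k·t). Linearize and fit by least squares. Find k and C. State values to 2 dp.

k = 0.29, C = 6.09

Linearized form: ln s = k·t + ln C. From the 6 transformed points,
AᵀA = [[95.0000, 19.0000]; [19.0000, 6]], rhs = [61.5051, 16.2768]ᵀ  (here Σt = 19.0000, Σ(t)² = 95.0000, Σln s = 16.2768, Σt·ln s = 61.5051).
Solving (det = 209.0000): k = 0.28599, ln C = 1.80718, so C = exp(1.80718) = 6.09322.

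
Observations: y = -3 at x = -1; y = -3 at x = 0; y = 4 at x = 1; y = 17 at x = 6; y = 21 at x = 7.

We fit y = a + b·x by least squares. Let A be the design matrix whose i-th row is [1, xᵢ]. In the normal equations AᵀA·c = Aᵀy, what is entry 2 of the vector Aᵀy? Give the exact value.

256

Entry 2 ↔ basis x, so (Aᵀy)_{2} = Σᵢ (x)·yᵢ = (-1)·(-3) + (0)·(-3) + (1)·(4) + (6)·(17) + (7)·(21) = 256.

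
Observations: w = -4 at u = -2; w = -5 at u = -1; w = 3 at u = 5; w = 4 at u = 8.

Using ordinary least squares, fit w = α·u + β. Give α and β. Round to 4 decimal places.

Setting ∂/∂α … = 0 gives: 94·α + 10·β = 60;  10·α + 4·β = -2.
(Σu·u = 94, Σu = 10, Σ1 = 4, Σu·w = 60, Σw = -2.)
Eliminating β: 4·(row 1) − 10·(row 2) gives 276·α = 4·60 − 10·(-2) = 260, so α = 65/69.
Then β = ((-2) − 10·(65/69))/4 = -197/69.

α = 0.9420, β = -2.8551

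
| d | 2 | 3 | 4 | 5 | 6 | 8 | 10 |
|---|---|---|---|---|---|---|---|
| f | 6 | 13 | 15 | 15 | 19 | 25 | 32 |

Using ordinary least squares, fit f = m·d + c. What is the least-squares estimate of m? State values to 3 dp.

m = 2.964

Setting ∂/∂m … = 0 gives: 254·m + 38·c = 820;  38·m + 7·c = 125.
(Σd·d = 254, Σd = 38, Σ1 = 7, Σd·f = 820, Σf = 125.)
Eliminating c: 7·(row 1) − 38·(row 2) gives 334·m = 7·820 − 38·125 = 990, so m = 495/167.
Then c = (125 − 38·(495/167))/7 = 295/167.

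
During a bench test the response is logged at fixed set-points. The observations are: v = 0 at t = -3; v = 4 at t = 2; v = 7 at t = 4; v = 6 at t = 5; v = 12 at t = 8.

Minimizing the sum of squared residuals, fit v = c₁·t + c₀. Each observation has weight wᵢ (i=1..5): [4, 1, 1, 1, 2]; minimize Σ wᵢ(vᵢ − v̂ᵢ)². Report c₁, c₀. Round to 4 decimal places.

Normal-equation sums: Σwᵢ·t·t = 209, Σwᵢ·t = 15, Σwᵢ·1 = 9.
Right-hand side: Σwᵢ·t·v = 258, Σwᵢ·v = 41.
AᵀWA·[c₁, c₀]ᵀ = AᵀWv becomes [[209, 15]; [15, 9]]·[c₁, c₀]ᵀ = [258, 41]ᵀ.
det = 209·9 − 15² = 1656.
c₁ = (258·9 − 15·41)/1656 = 569/552; c₀ = (209·41 − 15·258)/1656 = 4699/1656.

c₁ = 1.0308, c₀ = 2.8376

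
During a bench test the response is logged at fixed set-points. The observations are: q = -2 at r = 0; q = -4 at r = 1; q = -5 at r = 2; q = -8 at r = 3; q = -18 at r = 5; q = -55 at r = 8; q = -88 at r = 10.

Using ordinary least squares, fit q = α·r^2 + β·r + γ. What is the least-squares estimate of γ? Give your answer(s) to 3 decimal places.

γ = -3.560

The normal system MᵀM·[α, β, γ]ᵀ = Mᵀq is [[14819, 1673, 203]; [1673, 203, 29]; [203, 29, 7]]·[α, β, γ]ᵀ = [-12866, -1448, -180]ᵀ.
Inverting the 3×3 Gram matrix, [α, β, γ]ᵀ = [-2051/1994, 1847/997, -7099/1994]ᵀ.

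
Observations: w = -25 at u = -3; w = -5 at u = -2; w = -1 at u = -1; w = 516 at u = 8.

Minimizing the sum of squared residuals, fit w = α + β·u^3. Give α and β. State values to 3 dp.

XᵀX·[α, β]ᵀ = Xᵀw reads: 4·α + 476·β = 485;  476·α + 262938·β = 264908.
det = 4·262938 − 476² = 825176.
α = (485·262938 − 476·264908)/825176 = 714361/412588; β = (4·264908 − 476·485)/825176 = 207193/206294.

α = 1.731, β = 1.004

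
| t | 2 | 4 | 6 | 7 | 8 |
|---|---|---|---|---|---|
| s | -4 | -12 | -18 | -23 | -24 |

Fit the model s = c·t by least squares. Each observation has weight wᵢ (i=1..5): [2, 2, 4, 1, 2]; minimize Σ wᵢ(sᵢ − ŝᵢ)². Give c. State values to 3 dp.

c = -3.017

Entries of MᵀWM: Σwᵢ·t·t = 361.
For MᵀWs: Σwᵢ·t·s = -1089.
MᵀWM·[c]ᵀ = MᵀWs becomes [[361]]·[c]ᵀ = [-1089]ᵀ.
c = (-1089)/361 = -3.01662.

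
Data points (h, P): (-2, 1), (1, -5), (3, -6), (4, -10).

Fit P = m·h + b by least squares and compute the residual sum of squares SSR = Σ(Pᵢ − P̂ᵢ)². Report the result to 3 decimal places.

The normal equations are: 30·m + 6·b = -65;  6·m + 4·b = -20.
Determinant 30·4 − 6² = 84.
m = ((-65)·4 − 6·(-20))/84 = -5/3; b = (30·(-20) − 6·(-65))/84 = -5/2.
Residuals: 1/6, -5/6, 3/2, -5/6; SSR = 11/3.

SSR = 3.667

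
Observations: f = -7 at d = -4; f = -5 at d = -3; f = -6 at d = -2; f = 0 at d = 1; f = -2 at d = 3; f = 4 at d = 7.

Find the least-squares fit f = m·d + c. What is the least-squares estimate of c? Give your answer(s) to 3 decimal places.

Compute the Gram sums: Σd·d = 88, Σd = 2, Σ1 = 6.
And Σd·f = 77, Σf = -16.
AᵀA·[m, c]ᵀ = Aᵀf becomes [[88, 2]; [2, 6]]·[m, c]ᵀ = [77, -16]ᵀ.
Δ = 88·6 − 2² = 524.
m = (77·6 − 2·(-16))/524 = 247/262; c = (88·(-16) − 2·77)/524 = -781/262.

c = -2.981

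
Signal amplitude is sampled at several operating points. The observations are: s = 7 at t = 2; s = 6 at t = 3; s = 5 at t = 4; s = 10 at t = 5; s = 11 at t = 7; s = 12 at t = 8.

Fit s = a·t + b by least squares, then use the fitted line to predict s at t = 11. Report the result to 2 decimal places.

Entries of MᵀM: Σt·t = 167, Σt = 29, Σ1 = 6.
For Mᵀs: Σt·s = 275, Σs = 51.
So MᵀM·[a, b]ᵀ = Mᵀs: [[167, 29]; [29, 6]]·[a, b]ᵀ = [275, 51]ᵀ.
Determinant 167·6 − 29² = 161.
a = (275·6 − 29·51)/161 = 171/161; b = (167·51 − 29·275)/161 = 542/161.
At t = 11: ŝ = (171/161)·(11) + (542/161)·(1) = 2423/161.

ŝ = 15.05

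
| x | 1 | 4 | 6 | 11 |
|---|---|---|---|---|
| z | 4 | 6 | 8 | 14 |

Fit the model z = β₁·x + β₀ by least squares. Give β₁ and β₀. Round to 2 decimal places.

β₁ = 1.02, β₀ = 2.40

Sums needed: Σx·x = 174, Σx = 22, Σ1 = 4.
For Mᵀz: Σx·z = 230, Σz = 32.
Determinant 174·4 − 22² = 212.
β₁ = (230·4 − 22·32)/212 = 54/53; β₀ = (174·32 − 22·230)/212 = 127/53.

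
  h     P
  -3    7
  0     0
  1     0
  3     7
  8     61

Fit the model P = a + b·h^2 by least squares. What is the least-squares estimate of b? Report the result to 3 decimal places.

The normal system XᵀX·[a, b]ᵀ = XᵀP is [[5, 83]; [83, 4259]]·[a, b]ᵀ = [75, 4030]ᵀ.
Δ = 5·4259 − 83² = 14406.
a = (75·4259 − 83·4030)/14406 = -15065/14406; b = (5·4030 − 83·75)/14406 = 13925/14406.

b = 0.967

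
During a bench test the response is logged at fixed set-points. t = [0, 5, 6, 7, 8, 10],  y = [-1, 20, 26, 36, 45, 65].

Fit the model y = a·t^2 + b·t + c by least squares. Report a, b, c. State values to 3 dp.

a = 0.487, b = 1.782, c = -1.083

Sums needed: Σt^2·t^2 = 18418, Σt^2·t = 2196, Σt^2 = 274, Σt·t = 274, Σt = 36, Σ1 = 6.
Moment sums: Σt^2·y = 12580, Σt·y = 1518, Σy = 191.
So MᵀM·[a, b, c]ᵀ = Mᵀy: [[18418, 2196, 274]; [2196, 274, 36]; [274, 36, 6]]·[a, b, c]ᵀ = [12580, 1518, 191]ᵀ.
Inverting the 3×3 Gram matrix, [a, b, c]ᵀ = [27601/56708, 25257/14177, -61409/56708]ᵀ.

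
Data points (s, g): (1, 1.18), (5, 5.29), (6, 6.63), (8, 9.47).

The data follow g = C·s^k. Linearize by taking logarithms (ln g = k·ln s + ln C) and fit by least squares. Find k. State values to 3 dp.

Let Y = ln g. Fitting Y = k·ln s + ln C by least squares:
Σln s = 5.4806, Σ(ln s)² = 10.1248, Σln g = 5.9711, Σln s·ln g = 10.7452.
Equations: 10.1248·k + 5.4806·ln C = 10.7452;  5.4806·k + 4·ln C = 5.9711.
Slope k = (n·Σln s·ln g − Σln s·Σln g)/(n·Σ(ln s)² − (Σln s)²) = (4·10.7452 − 5.4806·5.9711)/10.4617 = 0.98029; ln C = (Σln g − k·Σln s)/n = 0.14961.

k = 0.980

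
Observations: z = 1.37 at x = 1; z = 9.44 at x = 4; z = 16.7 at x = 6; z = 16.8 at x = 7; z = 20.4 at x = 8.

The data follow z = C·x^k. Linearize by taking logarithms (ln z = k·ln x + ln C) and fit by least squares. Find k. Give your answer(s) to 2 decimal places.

Let Y = ln z. Fitting Y = k·ln x + ln C by least squares:
Σln x = 7.2034, Σ(ln x)² = 13.2429, Σln z = 11.2121, Σln x·ln z = 19.9175.
Normal system: [[13.2429, 7.2034]; [7.2034, 5]]·[k, ln C]ᵀ = [19.9175, 11.2121]ᵀ.
Solving (det = 14.3252): k = 1.31392, ln C = 0.34948.

k = 1.31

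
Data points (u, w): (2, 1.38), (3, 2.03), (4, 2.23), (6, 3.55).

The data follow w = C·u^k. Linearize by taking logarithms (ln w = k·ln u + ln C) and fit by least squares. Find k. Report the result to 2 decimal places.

k = 0.83

Taking logs, ln w = k·ln u + ln C, so regress ln w on ln u.
Over the data: Σln u = 4.9698, Σ(ln u)² = 6.8196, Σln w = 3.0991, Σln u·ln w = 4.3830.
Normal system: [[6.8196, 4.9698]; [4.9698, 4]]·[k, ln C]ᵀ = [4.3830, 3.0991]ᵀ.
Δ = 6.8196·4 − (4.9698)² = 2.5794; k = (4.3830·4 − 4.9698·3.0991)/2.5794 = 0.82582, ln C = (6.8196·3.0991 − 4.9698·4.3830)/2.5794 = -0.25128.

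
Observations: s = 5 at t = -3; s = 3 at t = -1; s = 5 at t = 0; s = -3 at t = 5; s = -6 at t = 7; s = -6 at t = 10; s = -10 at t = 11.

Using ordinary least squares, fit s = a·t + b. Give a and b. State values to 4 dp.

Compute the Gram sums: Σt·t = 305, Σt = 29, Σ1 = 7.
And Σt·s = -245, Σs = -12.
Determinant 305·7 − 29² = 1294.
a = ((-245)·7 − 29·(-12))/1294 = -1367/1294; b = (305·(-12) − 29·(-245))/1294 = 3445/1294.

a = -1.0564, b = 2.6623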